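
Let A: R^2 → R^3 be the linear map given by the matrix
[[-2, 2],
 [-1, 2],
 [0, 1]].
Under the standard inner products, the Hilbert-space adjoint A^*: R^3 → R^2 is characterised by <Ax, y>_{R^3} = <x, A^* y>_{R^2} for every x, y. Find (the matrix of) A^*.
A^* = A^T =
[[-2, -1, 0],
 [2, 2, 1]]

For real matrices with standard dot products, the defining identity <Ax, y> = <x, A^* y> gives (Ax)^T y = x^T (A^*) y, i.e. x^T A^T y = x^T (A^*) y. Since this holds for all x, y, we must have A^* = A^T. Therefore
A^* =
[[-2, -1, 0],
 [2, 2, 1]].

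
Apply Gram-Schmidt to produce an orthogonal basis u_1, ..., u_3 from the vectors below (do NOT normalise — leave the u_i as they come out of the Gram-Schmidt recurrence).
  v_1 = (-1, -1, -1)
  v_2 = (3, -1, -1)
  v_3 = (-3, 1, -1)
Orthogonal basis:
  u_1 = (-1, -1, -1)
  u_2 = (8/3, -4/3, -4/3)
  u_3 = (0, 1, -1)

Apply the Gram-Schmidt recurrence
  u_1 = v_1
  u_i = v_i − Σ_{j<i} ((v_i · u_j) / (u_j · u_j)) · u_j.

Step by step this gives:
  u_1 = (-1, -1, -1)
  u_2 = (8/3, -4/3, -4/3)
  u_3 = (0, 1, -1)

Orthogonality check:
  u_2 · u_1 = 0 (should be 0)
  u_3 · u_1 = 0 (should be 0)
  u_3 · u_2 = 0 (should be 0)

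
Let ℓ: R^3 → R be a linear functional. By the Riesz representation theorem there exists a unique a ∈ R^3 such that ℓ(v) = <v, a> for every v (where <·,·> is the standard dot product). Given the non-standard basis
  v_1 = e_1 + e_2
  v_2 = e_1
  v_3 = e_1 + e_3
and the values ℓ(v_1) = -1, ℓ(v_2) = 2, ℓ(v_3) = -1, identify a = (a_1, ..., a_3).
a = (2, -3, -3)

Write a = (a_1, ..., a_3) in the standard basis. For each basis vector v_i, ℓ(v_i) = <v_i, a> is a linear equation in the a_j's. Collect the n equations into a matrix system V a = ℓ, where row i of V is v_i (expressed in the standard basis). Since V is invertible (lower-triangular with 1s on the diagonal, up to permutation), solve by back-substitution:
  V =
[[1, 1, 0],
 [1, 0, 0],
 [1, 0, 1]]
  V a = (-1, 2, -1)
Solving gives a = (2, -3, -3).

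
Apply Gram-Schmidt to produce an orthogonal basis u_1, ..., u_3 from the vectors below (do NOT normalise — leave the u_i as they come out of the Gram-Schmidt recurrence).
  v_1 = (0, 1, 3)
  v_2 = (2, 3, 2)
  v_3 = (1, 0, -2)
Orthogonal basis:
  u_1 = (0, 1, 3)
  u_2 = (2, 21/10, -7/10)
  u_3 = (21/89, -18/89, 6/89)

Apply the Gram-Schmidt recurrence
  u_1 = v_1
  u_i = v_i − Σ_{j<i} ((v_i · u_j) / (u_j · u_j)) · u_j.

Step by step this gives:
  u_1 = (0, 1, 3)
  u_2 = (2, 21/10, -7/10)
  u_3 = (21/89, -18/89, 6/89)

Orthogonality check:
  u_2 · u_1 = 0 (should be 0)
  u_3 · u_1 = 0 (should be 0)
  u_3 · u_2 = 0 (should be 0)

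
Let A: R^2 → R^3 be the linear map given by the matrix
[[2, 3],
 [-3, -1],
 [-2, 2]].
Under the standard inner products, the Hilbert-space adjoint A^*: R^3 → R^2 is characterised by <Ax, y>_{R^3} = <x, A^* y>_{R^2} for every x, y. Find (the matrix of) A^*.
A^* = A^T =
[[2, -3, -2],
 [3, -1, 2]]

For real matrices with standard dot products, the defining identity <Ax, y> = <x, A^* y> gives (Ax)^T y = x^T (A^*) y, i.e. x^T A^T y = x^T (A^*) y. Since this holds for all x, y, we must have A^* = A^T. Therefore
A^* =
[[2, -3, -2],
 [3, -1, 2]].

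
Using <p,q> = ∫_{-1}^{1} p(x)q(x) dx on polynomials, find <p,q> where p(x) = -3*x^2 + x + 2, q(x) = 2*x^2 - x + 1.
<p,q> = 8/5

Expand the product: p(x)·q(x) = -6*x^4 + 5*x^3 - x + 2.
∫_{-1}^{1} of each monomial x^k gives [2/(k+1) if k even, 0 if k odd]. Integrating term-by-term (or equivalently evaluating the antiderivative F(x) = -6*x^5/5 + 5*x^4/4 - x^2/2 + 2*x at the endpoints):
  F(1) − F(−1) = 31/20 − (-1/20) = 8/5.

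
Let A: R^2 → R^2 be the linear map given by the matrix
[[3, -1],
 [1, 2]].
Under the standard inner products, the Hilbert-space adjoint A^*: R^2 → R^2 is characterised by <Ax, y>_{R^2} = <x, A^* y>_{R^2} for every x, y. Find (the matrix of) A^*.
A^* = A^T =
[[3, 1],
 [-1, 2]]

For real matrices with standard dot products, the defining identity <Ax, y> = <x, A^* y> gives (Ax)^T y = x^T (A^*) y, i.e. x^T A^T y = x^T (A^*) y. Since this holds for all x, y, we must have A^* = A^T. Therefore
A^* =
[[3, 1],
 [-1, 2]].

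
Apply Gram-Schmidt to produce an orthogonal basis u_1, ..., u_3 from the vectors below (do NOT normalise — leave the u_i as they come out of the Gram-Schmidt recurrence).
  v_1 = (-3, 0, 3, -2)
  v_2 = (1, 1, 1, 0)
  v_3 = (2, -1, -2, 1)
Orthogonal basis:
  u_1 = (-3, 0, 3, -2)
  u_2 = (1, 1, 1, 0)
  u_3 = (14/33, -2/3, 8/33, -3/11)

Apply the Gram-Schmidt recurrence
  u_1 = v_1
  u_i = v_i − Σ_{j<i} ((v_i · u_j) / (u_j · u_j)) · u_j.

Step by step this gives:
  u_1 = (-3, 0, 3, -2)
  u_2 = (1, 1, 1, 0)
  u_3 = (14/33, -2/3, 8/33, -3/11)

Orthogonality check:
  u_2 · u_1 = 0 (should be 0)
  u_3 · u_1 = 0 (should be 0)
  u_3 · u_2 = 0 (should be 0)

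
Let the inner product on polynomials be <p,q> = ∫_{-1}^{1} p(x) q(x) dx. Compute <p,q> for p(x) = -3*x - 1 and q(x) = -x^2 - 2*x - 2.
<p,q> = 26/3

Expand the product: p(x)·q(x) = 3*x^3 + 7*x^2 + 8*x + 2.
∫_{-1}^{1} of each monomial x^k gives [2/(k+1) if k even, 0 if k odd]. Integrating term-by-term (or equivalently evaluating the antiderivative F(x) = 3*x^4/4 + 7*x^3/3 + 4*x^2 + 2*x at the endpoints):
  F(1) − F(−1) = 109/12 − (5/12) = 26/3.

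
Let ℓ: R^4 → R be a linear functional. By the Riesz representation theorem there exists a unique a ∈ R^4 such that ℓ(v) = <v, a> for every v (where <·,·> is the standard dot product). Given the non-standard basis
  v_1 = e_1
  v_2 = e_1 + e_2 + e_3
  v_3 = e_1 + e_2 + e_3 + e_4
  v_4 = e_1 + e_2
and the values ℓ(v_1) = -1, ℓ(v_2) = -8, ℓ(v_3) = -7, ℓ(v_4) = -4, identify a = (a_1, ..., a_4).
a = (-1, -3, -4, 1)

Write a = (a_1, ..., a_4) in the standard basis. For each basis vector v_i, ℓ(v_i) = <v_i, a> is a linear equation in the a_j's. Collect the n equations into a matrix system V a = ℓ, where row i of V is v_i (expressed in the standard basis). Since V is invertible (lower-triangular with 1s on the diagonal, up to permutation), solve by back-substitution:
  V =
[[1, 0, 0, 0],
 [1, 1, 1, 0],
 [1, 1, 1, 1],
 [1, 1, 0, 0]]
  V a = (-1, -8, -7, -4)
Solving gives a = (-1, -3, -4, 1).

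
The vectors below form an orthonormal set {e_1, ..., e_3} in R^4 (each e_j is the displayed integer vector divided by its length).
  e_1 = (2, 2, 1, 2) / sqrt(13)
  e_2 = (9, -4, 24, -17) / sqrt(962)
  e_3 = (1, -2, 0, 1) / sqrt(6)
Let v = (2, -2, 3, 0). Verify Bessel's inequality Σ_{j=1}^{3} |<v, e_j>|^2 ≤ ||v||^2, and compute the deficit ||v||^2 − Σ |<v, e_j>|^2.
Σ |<v, e_j>|^2 = 617/37; ||v||^2 = 17; deficit = 12/37

Write each e_j = u_j / sqrt(<u_j, u_j>) where u_j is the displayed integer vector. Then <v, e_j> = <v, u_j> / sqrt(<u_j, u_j>), so |<v, e_j>|^2 = <v, u_j>^2 / <u_j, u_j>.
Coefficients: <v, e_1> = 3/sqrt(13), <v, e_2> = 98/sqrt(962), <v, e_3> = 6/sqrt(6).
Square and sum: Σ |<v, e_j>|^2 = 617/37.
Compute ||v||^2 = v·v = 17.
Deficit = 17 − 617/37 = 12/37 ≥ 0, confirming Bessel's inequality. (The deficit equals ||v − Σ <v,e_j> e_j||^2, the squared distance from v to span{e_j}.)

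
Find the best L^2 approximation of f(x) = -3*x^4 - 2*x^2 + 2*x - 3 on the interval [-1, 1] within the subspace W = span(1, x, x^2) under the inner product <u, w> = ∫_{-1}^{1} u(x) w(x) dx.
g(x) = -32*x^2/7 + 2*x - 96/35

The best approximation g ∈ W is the orthogonal projection of f onto W. Writing g = a_0 + a_1 x + a_2 x^2, the coefficients solve the normal equations G · a = b where
  G_{ij} = <φ_i, φ_j> and b_i = <f, φ_i>, with φ_0 = 1, φ_1 = x, φ_2 = x^2.
G =
  [2, 0, 2/3]
  [0, 2/3, 0]
  [2/3, 0, 2/5],
b = (-128/15, 4/3, -128/35).
Solving gives a_0 = -96/35, a_1 = 2, a_2 = -32/7, so
  g(x) = -32*x^2/7 + 2*x - 96/35.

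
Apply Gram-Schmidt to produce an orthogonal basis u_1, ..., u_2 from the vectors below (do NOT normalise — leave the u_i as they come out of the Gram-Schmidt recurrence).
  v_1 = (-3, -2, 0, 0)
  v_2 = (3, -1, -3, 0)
Orthogonal basis:
  u_1 = (-3, -2, 0, 0)
  u_2 = (18/13, -27/13, -3, 0)

Apply the Gram-Schmidt recurrence
  u_1 = v_1
  u_i = v_i − Σ_{j<i} ((v_i · u_j) / (u_j · u_j)) · u_j.

Step by step this gives:
  u_1 = (-3, -2, 0, 0)
  u_2 = (18/13, -27/13, -3, 0)

Orthogonality check:
  u_2 · u_1 = 0 (should be 0)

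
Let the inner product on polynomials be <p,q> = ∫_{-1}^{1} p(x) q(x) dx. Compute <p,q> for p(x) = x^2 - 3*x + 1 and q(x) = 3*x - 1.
<p,q> = -26/3

Expand the product: p(x)·q(x) = 3*x^3 - 10*x^2 + 6*x - 1.
∫_{-1}^{1} of each monomial x^k gives [2/(k+1) if k even, 0 if k odd]. Integrating term-by-term (or equivalently evaluating the antiderivative F(x) = 3*x^4/4 - 10*x^3/3 + 3*x^2 - x at the endpoints):
  F(1) − F(−1) = -7/12 − (97/12) = -26/3.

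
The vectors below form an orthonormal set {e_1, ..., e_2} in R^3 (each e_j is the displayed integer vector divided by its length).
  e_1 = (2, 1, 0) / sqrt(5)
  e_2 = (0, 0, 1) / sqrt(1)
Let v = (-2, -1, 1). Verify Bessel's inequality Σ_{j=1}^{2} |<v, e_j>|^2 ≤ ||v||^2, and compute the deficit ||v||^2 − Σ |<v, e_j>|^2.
Σ |<v, e_j>|^2 = 6; ||v||^2 = 6; deficit = 0

Write each e_j = u_j / sqrt(<u_j, u_j>) where u_j is the displayed integer vector. Then <v, e_j> = <v, u_j> / sqrt(<u_j, u_j>), so |<v, e_j>|^2 = <v, u_j>^2 / <u_j, u_j>.
Coefficients: <v, e_1> = -5/sqrt(5), <v, e_2> = 1/sqrt(1).
Square and sum: Σ |<v, e_j>|^2 = 6.
Compute ||v||^2 = v·v = 6.
Deficit = 6 − 6 = 0 ≥ 0, confirming Bessel's inequality. (The deficit equals ||v − Σ <v,e_j> e_j||^2, the squared distance from v to span{e_j}.)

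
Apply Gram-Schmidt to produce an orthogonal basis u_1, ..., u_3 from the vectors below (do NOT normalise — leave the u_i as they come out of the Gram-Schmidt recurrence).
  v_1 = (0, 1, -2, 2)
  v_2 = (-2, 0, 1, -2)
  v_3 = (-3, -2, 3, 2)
Orthogonal basis:
  u_1 = (0, 1, -2, 2)
  u_2 = (-2, 2/3, -1/3, -2/3)
  u_3 = (-31/15, -28/15, 34/15, 16/5)

Apply the Gram-Schmidt recurrence
  u_1 = v_1
  u_i = v_i − Σ_{j<i} ((v_i · u_j) / (u_j · u_j)) · u_j.

Step by step this gives:
  u_1 = (0, 1, -2, 2)
  u_2 = (-2, 2/3, -1/3, -2/3)
  u_3 = (-31/15, -28/15, 34/15, 16/5)

Orthogonality check:
  u_2 · u_1 = 0 (should be 0)
  u_3 · u_1 = 0 (should be 0)
  u_3 · u_2 = 0 (should be 0)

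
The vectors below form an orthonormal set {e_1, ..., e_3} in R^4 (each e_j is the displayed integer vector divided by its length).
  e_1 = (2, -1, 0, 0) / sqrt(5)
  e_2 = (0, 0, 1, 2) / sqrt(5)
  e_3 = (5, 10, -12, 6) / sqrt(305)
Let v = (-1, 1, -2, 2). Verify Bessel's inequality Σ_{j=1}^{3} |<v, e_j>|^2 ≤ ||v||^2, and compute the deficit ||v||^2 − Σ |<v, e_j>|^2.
Σ |<v, e_j>|^2 = 2474/305; ||v||^2 = 10; deficit = 576/305

Write each e_j = u_j / sqrt(<u_j, u_j>) where u_j is the displayed integer vector. Then <v, e_j> = <v, u_j> / sqrt(<u_j, u_j>), so |<v, e_j>|^2 = <v, u_j>^2 / <u_j, u_j>.
Coefficients: <v, e_1> = -3/sqrt(5), <v, e_2> = 2/sqrt(5), <v, e_3> = 41/sqrt(305).
Square and sum: Σ |<v, e_j>|^2 = 2474/305.
Compute ||v||^2 = v·v = 10.
Deficit = 10 − 2474/305 = 576/305 ≥ 0, confirming Bessel's inequality. (The deficit equals ||v − Σ <v,e_j> e_j||^2, the squared distance from v to span{e_j}.)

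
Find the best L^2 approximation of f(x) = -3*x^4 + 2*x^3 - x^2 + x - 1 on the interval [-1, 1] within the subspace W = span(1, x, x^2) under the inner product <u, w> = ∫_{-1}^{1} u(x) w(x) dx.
g(x) = -25*x^2/7 + 11*x/5 - 26/35

The best approximation g ∈ W is the orthogonal projection of f onto W. Writing g = a_0 + a_1 x + a_2 x^2, the coefficients solve the normal equations G · a = b where
  G_{ij} = <φ_i, φ_j> and b_i = <f, φ_i>, with φ_0 = 1, φ_1 = x, φ_2 = x^2.
G =
  [2, 0, 2/3]
  [0, 2/3, 0]
  [2/3, 0, 2/5],
b = (-58/15, 22/15, -202/105).
Solving gives a_0 = -26/35, a_1 = 11/5, a_2 = -25/7, so
  g(x) = -25*x^2/7 + 11*x/5 - 26/35.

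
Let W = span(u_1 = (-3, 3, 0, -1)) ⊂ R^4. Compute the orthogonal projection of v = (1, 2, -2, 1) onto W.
proj_W(v) = (-6/19, 6/19, 0, -2/19)

Set up U = [u_1 | ... | u_1] ∈ R^(4×1). The projector onto W = col(U) is P = U (U^T U)^(-1) U^T.
Compute U^T U =
  [19],
and U^T v = (2).
Solve U^T U · c = U^T v for the coefficients: c = (2/19). The projection is proj_W(v) = U c.
Check: (v - proj_W(v)) · u_1 = 0  (should be 0).
Result: proj_W(v) = (-6/19, 6/19, 0, -2/19).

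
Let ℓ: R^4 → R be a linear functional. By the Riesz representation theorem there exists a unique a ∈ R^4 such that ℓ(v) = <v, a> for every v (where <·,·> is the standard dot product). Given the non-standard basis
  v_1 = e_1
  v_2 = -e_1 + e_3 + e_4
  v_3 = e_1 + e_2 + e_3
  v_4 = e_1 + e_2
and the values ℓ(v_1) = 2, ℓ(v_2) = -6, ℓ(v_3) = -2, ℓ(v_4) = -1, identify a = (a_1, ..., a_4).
a = (2, -3, -1, -3)

Write a = (a_1, ..., a_4) in the standard basis. For each basis vector v_i, ℓ(v_i) = <v_i, a> is a linear equation in the a_j's. Collect the n equations into a matrix system V a = ℓ, where row i of V is v_i (expressed in the standard basis). Since V is invertible (lower-triangular with 1s on the diagonal, up to permutation), solve by back-substitution:
  V =
[[1, 0, 0, 0],
 [-1, 0, 1, 1],
 [1, 1, 1, 0],
 [1, 1, 0, 0]]
  V a = (2, -6, -2, -1)
Solving gives a = (2, -3, -1, -3).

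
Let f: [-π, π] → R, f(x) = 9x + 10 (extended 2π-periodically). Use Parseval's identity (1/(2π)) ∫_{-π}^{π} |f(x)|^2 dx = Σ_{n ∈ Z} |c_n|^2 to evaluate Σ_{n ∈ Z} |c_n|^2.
Σ |c_n|^2 = 27π^2 + 100

Expand and integrate term by term over [-π, π]:
  ∫ (9x)^2 dx = 81·(2π^3/3); ∫ 2·9·(10)·x dx = 0 (odd integrand); ∫ 10^2 dx = 100·2π.
So (1/(2π)) ∫_{-π}^{π} (9x + 10)^2 dx = 81π^2/3 + 100 = 27π^2 + 100.
Parseval ⇒ Σ |c_n|^2 = 27π^2 + 100.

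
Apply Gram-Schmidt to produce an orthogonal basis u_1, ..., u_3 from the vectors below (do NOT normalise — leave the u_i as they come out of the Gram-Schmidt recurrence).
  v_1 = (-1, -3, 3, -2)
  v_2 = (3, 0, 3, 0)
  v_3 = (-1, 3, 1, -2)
Orthogonal basis:
  u_1 = (-1, -3, 3, -2)
  u_2 = (75/23, 18/23, 51/23, 12/23)
  u_3 = (-23/21, 20/7, 23/21, -44/21)

Apply the Gram-Schmidt recurrence
  u_1 = v_1
  u_i = v_i − Σ_{j<i} ((v_i · u_j) / (u_j · u_j)) · u_j.

Step by step this gives:
  u_1 = (-1, -3, 3, -2)
  u_2 = (75/23, 18/23, 51/23, 12/23)
  u_3 = (-23/21, 20/7, 23/21, -44/21)

Orthogonality check:
  u_2 · u_1 = 0 (should be 0)
  u_3 · u_1 = 0 (should be 0)
  u_3 · u_2 = 0 (should be 0)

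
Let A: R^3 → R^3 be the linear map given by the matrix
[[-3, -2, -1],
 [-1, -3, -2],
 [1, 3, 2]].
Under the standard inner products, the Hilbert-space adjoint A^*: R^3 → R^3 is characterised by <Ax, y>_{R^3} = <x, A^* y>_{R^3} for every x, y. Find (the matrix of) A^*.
A^* = A^T =
[[-3, -1, 1],
 [-2, -3, 3],
 [-1, -2, 2]]

For real matrices with standard dot products, the defining identity <Ax, y> = <x, A^* y> gives (Ax)^T y = x^T (A^*) y, i.e. x^T A^T y = x^T (A^*) y. Since this holds for all x, y, we must have A^* = A^T. Therefore
A^* =
[[-3, -1, 1],
 [-2, -3, 3],
 [-1, -2, 2]].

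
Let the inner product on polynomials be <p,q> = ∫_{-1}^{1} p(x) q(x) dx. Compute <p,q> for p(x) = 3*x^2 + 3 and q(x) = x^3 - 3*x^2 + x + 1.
<p,q> = -8/5

Expand the product: p(x)·q(x) = 3*x^5 - 9*x^4 + 6*x^3 - 6*x^2 + 3*x + 3.
∫_{-1}^{1} of each monomial x^k gives [2/(k+1) if k even, 0 if k odd]. Integrating term-by-term (or equivalently evaluating the antiderivative F(x) = x^6/2 - 9*x^5/5 + 3*x^4/2 - 2*x^3 + 3*x^2/2 + 3*x at the endpoints):
  F(1) − F(−1) = 27/10 − (43/10) = -8/5.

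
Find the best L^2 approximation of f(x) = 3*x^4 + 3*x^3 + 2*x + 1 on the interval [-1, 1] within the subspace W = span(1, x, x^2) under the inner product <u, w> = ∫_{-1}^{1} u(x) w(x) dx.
g(x) = 18*x^2/7 + 19*x/5 + 26/35

The best approximation g ∈ W is the orthogonal projection of f onto W. Writing g = a_0 + a_1 x + a_2 x^2, the coefficients solve the normal equations G · a = b where
  G_{ij} = <φ_i, φ_j> and b_i = <f, φ_i>, with φ_0 = 1, φ_1 = x, φ_2 = x^2.
G =
  [2, 0, 2/3]
  [0, 2/3, 0]
  [2/3, 0, 2/5],
b = (16/5, 38/15, 32/21).
Solving gives a_0 = 26/35, a_1 = 19/5, a_2 = 18/7, so
  g(x) = 18*x^2/7 + 19*x/5 + 26/35.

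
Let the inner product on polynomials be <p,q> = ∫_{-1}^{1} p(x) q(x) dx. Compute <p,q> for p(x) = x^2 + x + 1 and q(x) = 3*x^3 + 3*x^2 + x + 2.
<p,q> = 52/5

Expand the product: p(x)·q(x) = 3*x^5 + 6*x^4 + 7*x^3 + 6*x^2 + 3*x + 2.
∫_{-1}^{1} of each monomial x^k gives [2/(k+1) if k even, 0 if k odd]. Integrating term-by-term (or equivalently evaluating the antiderivative F(x) = x^6/2 + 6*x^5/5 + 7*x^4/4 + 2*x^3 + 3*x^2/2 + 2*x at the endpoints):
  F(1) − F(−1) = 179/20 − (-29/20) = 52/5.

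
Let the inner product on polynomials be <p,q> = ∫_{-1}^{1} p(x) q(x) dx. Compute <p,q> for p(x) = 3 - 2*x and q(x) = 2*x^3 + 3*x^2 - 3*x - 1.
<p,q> = 12/5

Expand the product: p(x)·q(x) = -4*x^4 + 15*x^2 - 7*x - 3.
∫_{-1}^{1} of each monomial x^k gives [2/(k+1) if k even, 0 if k odd]. Integrating term-by-term (or equivalently evaluating the antiderivative F(x) = -4*x^5/5 + 5*x^3 - 7*x^2/2 - 3*x at the endpoints):
  F(1) − F(−1) = -23/10 − (-47/10) = 12/5.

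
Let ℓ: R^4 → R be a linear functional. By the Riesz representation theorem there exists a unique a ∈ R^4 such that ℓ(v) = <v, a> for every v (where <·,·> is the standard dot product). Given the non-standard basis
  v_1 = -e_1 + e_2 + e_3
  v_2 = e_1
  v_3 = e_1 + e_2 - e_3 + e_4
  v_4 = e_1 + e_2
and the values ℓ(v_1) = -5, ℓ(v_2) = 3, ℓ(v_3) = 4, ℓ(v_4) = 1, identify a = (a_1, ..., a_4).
a = (3, -2, 0, 3)

Write a = (a_1, ..., a_4) in the standard basis. For each basis vector v_i, ℓ(v_i) = <v_i, a> is a linear equation in the a_j's. Collect the n equations into a matrix system V a = ℓ, where row i of V is v_i (expressed in the standard basis). Since V is invertible (lower-triangular with 1s on the diagonal, up to permutation), solve by back-substitution:
  V =
[[-1, 1, 1, 0],
 [1, 0, 0, 0],
 [1, 1, -1, 1],
 [1, 1, 0, 0]]
  V a = (-5, 3, 4, 1)
Solving gives a = (3, -2, 0, 3).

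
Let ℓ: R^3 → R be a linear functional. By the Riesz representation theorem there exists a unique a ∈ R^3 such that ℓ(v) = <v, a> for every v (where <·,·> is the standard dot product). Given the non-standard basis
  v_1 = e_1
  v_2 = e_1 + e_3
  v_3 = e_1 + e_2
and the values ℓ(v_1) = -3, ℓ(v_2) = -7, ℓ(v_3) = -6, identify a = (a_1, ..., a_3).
a = (-3, -3, -4)

Write a = (a_1, ..., a_3) in the standard basis. For each basis vector v_i, ℓ(v_i) = <v_i, a> is a linear equation in the a_j's. Collect the n equations into a matrix system V a = ℓ, where row i of V is v_i (expressed in the standard basis). Since V is invertible (lower-triangular with 1s on the diagonal, up to permutation), solve by back-substitution:
  V =
[[1, 0, 0],
 [1, 0, 1],
 [1, 1, 0]]
  V a = (-3, -7, -6)
Solving gives a = (-3, -3, -4).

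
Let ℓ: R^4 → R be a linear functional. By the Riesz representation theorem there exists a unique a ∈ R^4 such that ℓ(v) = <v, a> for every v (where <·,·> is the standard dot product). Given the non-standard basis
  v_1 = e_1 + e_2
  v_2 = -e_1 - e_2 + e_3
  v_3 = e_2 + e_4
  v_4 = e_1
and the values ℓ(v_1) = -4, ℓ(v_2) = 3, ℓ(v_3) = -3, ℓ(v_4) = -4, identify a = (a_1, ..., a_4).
a = (-4, 0, -1, -3)

Write a = (a_1, ..., a_4) in the standard basis. For each basis vector v_i, ℓ(v_i) = <v_i, a> is a linear equation in the a_j's. Collect the n equations into a matrix system V a = ℓ, where row i of V is v_i (expressed in the standard basis). Since V is invertible (lower-triangular with 1s on the diagonal, up to permutation), solve by back-substitution:
  V =
[[1, 1, 0, 0],
 [-1, -1, 1, 0],
 [0, 1, 0, 1],
 [1, 0, 0, 0]]
  V a = (-4, 3, -3, -4)
Solving gives a = (-4, 0, -1, -3).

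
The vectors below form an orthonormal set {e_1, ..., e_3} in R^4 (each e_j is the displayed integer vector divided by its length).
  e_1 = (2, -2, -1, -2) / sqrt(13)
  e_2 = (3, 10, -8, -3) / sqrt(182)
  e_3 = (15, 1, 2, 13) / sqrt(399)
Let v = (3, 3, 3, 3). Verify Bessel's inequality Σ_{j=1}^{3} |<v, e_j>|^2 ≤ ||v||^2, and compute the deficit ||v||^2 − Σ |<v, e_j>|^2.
Σ |<v, e_j>|^2 = 534/19; ||v||^2 = 36; deficit = 150/19

Write each e_j = u_j / sqrt(<u_j, u_j>) where u_j is the displayed integer vector. Then <v, e_j> = <v, u_j> / sqrt(<u_j, u_j>), so |<v, e_j>|^2 = <v, u_j>^2 / <u_j, u_j>.
Coefficients: <v, e_1> = -9/sqrt(13), <v, e_2> = 6/sqrt(182), <v, e_3> = 93/sqrt(399).
Square and sum: Σ |<v, e_j>|^2 = 534/19.
Compute ||v||^2 = v·v = 36.
Deficit = 36 − 534/19 = 150/19 ≥ 0, confirming Bessel's inequality. (The deficit equals ||v − Σ <v,e_j> e_j||^2, the squared distance from v to span{e_j}.)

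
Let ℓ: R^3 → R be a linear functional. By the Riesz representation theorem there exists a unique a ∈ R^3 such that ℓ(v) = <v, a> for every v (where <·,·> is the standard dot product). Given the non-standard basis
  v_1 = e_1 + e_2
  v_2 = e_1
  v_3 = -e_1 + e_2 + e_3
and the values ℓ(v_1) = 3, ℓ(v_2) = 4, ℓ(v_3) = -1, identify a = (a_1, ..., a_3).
a = (4, -1, 4)

Write a = (a_1, ..., a_3) in the standard basis. For each basis vector v_i, ℓ(v_i) = <v_i, a> is a linear equation in the a_j's. Collect the n equations into a matrix system V a = ℓ, where row i of V is v_i (expressed in the standard basis). Since V is invertible (lower-triangular with 1s on the diagonal, up to permutation), solve by back-substitution:
  V =
[[1, 1, 0],
 [1, 0, 0],
 [-1, 1, 1]]
  V a = (3, 4, -1)
Solving gives a = (4, -1, 4).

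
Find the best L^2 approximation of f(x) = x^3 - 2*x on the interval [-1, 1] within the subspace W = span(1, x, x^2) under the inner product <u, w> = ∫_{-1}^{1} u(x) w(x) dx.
g(x) = -7*x/5

The best approximation g ∈ W is the orthogonal projection of f onto W. Writing g = a_0 + a_1 x + a_2 x^2, the coefficients solve the normal equations G · a = b where
  G_{ij} = <φ_i, φ_j> and b_i = <f, φ_i>, with φ_0 = 1, φ_1 = x, φ_2 = x^2.
G =
  [2, 0, 2/3]
  [0, 2/3, 0]
  [2/3, 0, 2/5],
b = (0, -14/15, 0).
Solving gives a_0 = 0, a_1 = -7/5, a_2 = 0, so
  g(x) = -7*x/5.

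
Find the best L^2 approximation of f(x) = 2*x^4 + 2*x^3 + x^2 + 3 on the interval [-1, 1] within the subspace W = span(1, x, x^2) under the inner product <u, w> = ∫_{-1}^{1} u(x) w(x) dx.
g(x) = 19*x^2/7 + 6*x/5 + 99/35

The best approximation g ∈ W is the orthogonal projection of f onto W. Writing g = a_0 + a_1 x + a_2 x^2, the coefficients solve the normal equations G · a = b where
  G_{ij} = <φ_i, φ_j> and b_i = <f, φ_i>, with φ_0 = 1, φ_1 = x, φ_2 = x^2.
G =
  [2, 0, 2/3]
  [0, 2/3, 0]
  [2/3, 0, 2/5],
b = (112/15, 4/5, 104/35).
Solving gives a_0 = 99/35, a_1 = 6/5, a_2 = 19/7, so
  g(x) = 19*x^2/7 + 6*x/5 + 99/35.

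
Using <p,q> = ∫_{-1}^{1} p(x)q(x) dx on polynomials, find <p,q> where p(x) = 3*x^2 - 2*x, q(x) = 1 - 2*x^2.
<p,q> = -2/5

Expand the product: p(x)·q(x) = -6*x^4 + 4*x^3 + 3*x^2 - 2*x.
∫_{-1}^{1} of each monomial x^k gives [2/(k+1) if k even, 0 if k odd]. Integrating term-by-term (or equivalently evaluating the antiderivative F(x) = -6*x^5/5 + x^4 + x^3 - x^2 at the endpoints):
  F(1) − F(−1) = -1/5 − (1/5) = -2/5.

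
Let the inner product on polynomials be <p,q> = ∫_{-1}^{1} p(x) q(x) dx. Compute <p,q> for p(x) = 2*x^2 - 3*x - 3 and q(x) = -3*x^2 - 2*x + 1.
<p,q> = 44/15

Expand the product: p(x)·q(x) = -6*x^4 + 5*x^3 + 17*x^2 + 3*x - 3.
∫_{-1}^{1} of each monomial x^k gives [2/(k+1) if k even, 0 if k odd]. Integrating term-by-term (or equivalently evaluating the antiderivative F(x) = -6*x^5/5 + 5*x^4/4 + 17*x^3/3 + 3*x^2/2 - 3*x at the endpoints):
  F(1) − F(−1) = 253/60 − (77/60) = 44/15.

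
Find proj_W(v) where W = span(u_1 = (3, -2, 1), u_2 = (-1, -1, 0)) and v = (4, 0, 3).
proj_W(v) = (119/27, -11/27, 26/27)

Set up U = [u_1 | ... | u_2] ∈ R^(3×2). The projector onto W = col(U) is P = U (U^T U)^(-1) U^T.
Compute U^T U =
  [14, -1]
  [-1, 2],
and U^T v = (15, -4).
Solve U^T U · c = U^T v for the coefficients: c = (26/27, -41/27). The projection is proj_W(v) = U c.
Check: (v - proj_W(v)) · u_1 = 0  (should be 0).
Check: (v - proj_W(v)) · u_2 = 0  (should be 0).
Result: proj_W(v) = (119/27, -11/27, 26/27).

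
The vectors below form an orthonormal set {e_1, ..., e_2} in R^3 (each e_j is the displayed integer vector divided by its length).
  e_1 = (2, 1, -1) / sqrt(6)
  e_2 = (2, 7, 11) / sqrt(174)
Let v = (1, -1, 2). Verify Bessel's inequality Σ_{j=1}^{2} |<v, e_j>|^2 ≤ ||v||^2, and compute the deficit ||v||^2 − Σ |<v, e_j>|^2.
Σ |<v, e_j>|^2 = 53/29; ||v||^2 = 6; deficit = 121/29

Write each e_j = u_j / sqrt(<u_j, u_j>) where u_j is the displayed integer vector. Then <v, e_j> = <v, u_j> / sqrt(<u_j, u_j>), so |<v, e_j>|^2 = <v, u_j>^2 / <u_j, u_j>.
Coefficients: <v, e_1> = -1/sqrt(6), <v, e_2> = 17/sqrt(174).
Square and sum: Σ |<v, e_j>|^2 = 53/29.
Compute ||v||^2 = v·v = 6.
Deficit = 6 − 53/29 = 121/29 ≥ 0, confirming Bessel's inequality. (The deficit equals ||v − Σ <v,e_j> e_j||^2, the squared distance from v to span{e_j}.)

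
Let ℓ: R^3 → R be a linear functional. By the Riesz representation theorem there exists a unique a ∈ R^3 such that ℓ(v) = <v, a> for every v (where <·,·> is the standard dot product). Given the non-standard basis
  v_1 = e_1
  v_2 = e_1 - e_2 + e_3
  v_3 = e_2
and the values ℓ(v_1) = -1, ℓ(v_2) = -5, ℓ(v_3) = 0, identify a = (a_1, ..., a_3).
a = (-1, 0, -4)

Write a = (a_1, ..., a_3) in the standard basis. For each basis vector v_i, ℓ(v_i) = <v_i, a> is a linear equation in the a_j's. Collect the n equations into a matrix system V a = ℓ, where row i of V is v_i (expressed in the standard basis). Since V is invertible (lower-triangular with 1s on the diagonal, up to permutation), solve by back-substitution:
  V =
[[1, 0, 0],
 [1, -1, 1],
 [0, 1, 0]]
  V a = (-1, -5, 0)
Solving gives a = (-1, 0, -4).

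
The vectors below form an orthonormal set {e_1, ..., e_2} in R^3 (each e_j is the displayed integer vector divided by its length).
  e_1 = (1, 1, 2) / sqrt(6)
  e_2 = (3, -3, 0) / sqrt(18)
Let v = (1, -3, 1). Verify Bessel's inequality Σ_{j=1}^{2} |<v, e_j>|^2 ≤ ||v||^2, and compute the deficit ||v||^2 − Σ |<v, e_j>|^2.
Σ |<v, e_j>|^2 = 8; ||v||^2 = 11; deficit = 3

Write each e_j = u_j / sqrt(<u_j, u_j>) where u_j is the displayed integer vector. Then <v, e_j> = <v, u_j> / sqrt(<u_j, u_j>), so |<v, e_j>|^2 = <v, u_j>^2 / <u_j, u_j>.
Coefficients: <v, e_1> = 0/sqrt(6), <v, e_2> = 12/sqrt(18).
Square and sum: Σ |<v, e_j>|^2 = 8.
Compute ||v||^2 = v·v = 11.
Deficit = 11 − 8 = 3 ≥ 0, confirming Bessel's inequality. (The deficit equals ||v − Σ <v,e_j> e_j||^2, the squared distance from v to span{e_j}.)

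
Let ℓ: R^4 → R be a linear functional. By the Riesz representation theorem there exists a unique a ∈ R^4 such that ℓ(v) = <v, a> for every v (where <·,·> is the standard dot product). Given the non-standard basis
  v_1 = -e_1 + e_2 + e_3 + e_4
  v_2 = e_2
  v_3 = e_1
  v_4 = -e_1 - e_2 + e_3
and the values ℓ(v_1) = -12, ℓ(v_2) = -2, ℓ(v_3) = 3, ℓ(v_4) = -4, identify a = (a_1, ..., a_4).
a = (3, -2, -3, -4)

Write a = (a_1, ..., a_4) in the standard basis. For each basis vector v_i, ℓ(v_i) = <v_i, a> is a linear equation in the a_j's. Collect the n equations into a matrix system V a = ℓ, where row i of V is v_i (expressed in the standard basis). Since V is invertible (lower-triangular with 1s on the diagonal, up to permutation), solve by back-substitution:
  V =
[[-1, 1, 1, 1],
 [0, 1, 0, 0],
 [1, 0, 0, 0],
 [-1, -1, 1, 0]]
  V a = (-12, -2, 3, -4)
Solving gives a = (3, -2, -3, -4).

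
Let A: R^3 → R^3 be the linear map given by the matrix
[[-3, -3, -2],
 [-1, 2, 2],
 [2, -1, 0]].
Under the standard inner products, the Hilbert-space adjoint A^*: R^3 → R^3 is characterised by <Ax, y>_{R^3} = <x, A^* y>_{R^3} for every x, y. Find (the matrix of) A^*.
A^* = A^T =
[[-3, -1, 2],
 [-3, 2, -1],
 [-2, 2, 0]]

For real matrices with standard dot products, the defining identity <Ax, y> = <x, A^* y> gives (Ax)^T y = x^T (A^*) y, i.e. x^T A^T y = x^T (A^*) y. Since this holds for all x, y, we must have A^* = A^T. Therefore
A^* =
[[-3, -1, 2],
 [-3, 2, -1],
 [-2, 2, 0]].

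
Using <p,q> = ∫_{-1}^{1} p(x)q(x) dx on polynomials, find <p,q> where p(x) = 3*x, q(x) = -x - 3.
<p,q> = -2

Expand the product: p(x)·q(x) = -3*x^2 - 9*x.
∫_{-1}^{1} of each monomial x^k gives [2/(k+1) if k even, 0 if k odd]. Integrating term-by-term (or equivalently evaluating the antiderivative F(x) = -x^3 - 9*x^2/2 at the endpoints):
  F(1) − F(−1) = -11/2 − (-7/2) = -2.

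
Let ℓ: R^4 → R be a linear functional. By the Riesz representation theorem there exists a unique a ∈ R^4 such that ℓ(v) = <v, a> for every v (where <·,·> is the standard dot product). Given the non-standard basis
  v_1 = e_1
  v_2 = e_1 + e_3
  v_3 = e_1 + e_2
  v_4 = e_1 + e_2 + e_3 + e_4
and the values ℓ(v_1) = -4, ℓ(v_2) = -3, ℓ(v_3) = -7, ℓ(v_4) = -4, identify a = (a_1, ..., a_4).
a = (-4, -3, 1, 2)

Write a = (a_1, ..., a_4) in the standard basis. For each basis vector v_i, ℓ(v_i) = <v_i, a> is a linear equation in the a_j's. Collect the n equations into a matrix system V a = ℓ, where row i of V is v_i (expressed in the standard basis). Since V is invertible (lower-triangular with 1s on the diagonal, up to permutation), solve by back-substitution:
  V =
[[1, 0, 0, 0],
 [1, 0, 1, 0],
 [1, 1, 0, 0],
 [1, 1, 1, 1]]
  V a = (-4, -3, -7, -4)
Solving gives a = (-4, -3, 1, 2).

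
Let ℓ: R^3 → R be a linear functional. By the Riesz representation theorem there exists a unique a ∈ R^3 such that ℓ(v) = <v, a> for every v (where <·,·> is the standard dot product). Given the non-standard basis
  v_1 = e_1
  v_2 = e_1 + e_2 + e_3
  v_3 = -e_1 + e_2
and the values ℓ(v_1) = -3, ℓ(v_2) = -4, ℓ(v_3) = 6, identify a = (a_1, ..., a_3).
a = (-3, 3, -4)

Write a = (a_1, ..., a_3) in the standard basis. For each basis vector v_i, ℓ(v_i) = <v_i, a> is a linear equation in the a_j's. Collect the n equations into a matrix system V a = ℓ, where row i of V is v_i (expressed in the standard basis). Since V is invertible (lower-triangular with 1s on the diagonal, up to permutation), solve by back-substitution:
  V =
[[1, 0, 0],
 [1, 1, 1],
 [-1, 1, 0]]
  V a = (-3, -4, 6)
Solving gives a = (-3, 3, -4).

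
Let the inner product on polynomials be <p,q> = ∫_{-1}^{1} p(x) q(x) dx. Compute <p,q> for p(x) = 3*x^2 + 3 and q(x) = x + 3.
<p,q> = 24

Expand the product: p(x)·q(x) = 3*x^3 + 9*x^2 + 3*x + 9.
∫_{-1}^{1} of each monomial x^k gives [2/(k+1) if k even, 0 if k odd]. Integrating term-by-term (or equivalently evaluating the antiderivative F(x) = 3*x^4/4 + 3*x^3 + 3*x^2/2 + 9*x at the endpoints):
  F(1) − F(−1) = 57/4 − (-39/4) = 24.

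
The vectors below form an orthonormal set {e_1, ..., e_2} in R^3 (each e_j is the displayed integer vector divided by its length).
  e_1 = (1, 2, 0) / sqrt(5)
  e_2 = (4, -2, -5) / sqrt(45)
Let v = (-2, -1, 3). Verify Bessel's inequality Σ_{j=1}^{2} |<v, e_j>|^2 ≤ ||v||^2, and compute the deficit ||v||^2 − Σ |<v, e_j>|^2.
Σ |<v, e_j>|^2 = 13; ||v||^2 = 14; deficit = 1

Write each e_j = u_j / sqrt(<u_j, u_j>) where u_j is the displayed integer vector. Then <v, e_j> = <v, u_j> / sqrt(<u_j, u_j>), so |<v, e_j>|^2 = <v, u_j>^2 / <u_j, u_j>.
Coefficients: <v, e_1> = -4/sqrt(5), <v, e_2> = -21/sqrt(45).
Square and sum: Σ |<v, e_j>|^2 = 13.
Compute ||v||^2 = v·v = 14.
Deficit = 14 − 13 = 1 ≥ 0, confirming Bessel's inequality. (The deficit equals ||v − Σ <v,e_j> e_j||^2, the squared distance from v to span{e_j}.)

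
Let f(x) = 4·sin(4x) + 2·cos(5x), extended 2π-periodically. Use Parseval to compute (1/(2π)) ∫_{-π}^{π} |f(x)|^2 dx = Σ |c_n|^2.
Σ |c_n|^2 = 10

Expand |f|^2 and use orthogonality of {sin(nx), cos(mx)} on [-π, π]:
  ∫_{-π}^{π} sin(nx)^2 dx = π, ∫ cos(mx)^2 dx = π, and cross terms integrate to 0.
So ∫_{-π}^{π} f(x)^2 dx = 4^2 · π + 2^2 · π = (16 + 4)π.
Divide by 2π: (16 + 4)/2 = 10.
By Parseval, this equals Σ |c_n|^2.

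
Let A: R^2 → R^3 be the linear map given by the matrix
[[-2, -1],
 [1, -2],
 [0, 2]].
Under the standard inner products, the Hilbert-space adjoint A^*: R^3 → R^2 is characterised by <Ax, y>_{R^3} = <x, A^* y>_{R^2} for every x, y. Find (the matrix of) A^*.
A^* = A^T =
[[-2, 1, 0],
 [-1, -2, 2]]

For real matrices with standard dot products, the defining identity <Ax, y> = <x, A^* y> gives (Ax)^T y = x^T (A^*) y, i.e. x^T A^T y = x^T (A^*) y. Since this holds for all x, y, we must have A^* = A^T. Therefore
A^* =
[[-2, 1, 0],
 [-1, -2, 2]].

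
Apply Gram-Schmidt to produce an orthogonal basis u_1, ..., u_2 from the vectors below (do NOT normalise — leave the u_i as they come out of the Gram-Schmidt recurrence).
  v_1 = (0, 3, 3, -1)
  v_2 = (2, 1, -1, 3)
Orthogonal basis:
  u_1 = (0, 3, 3, -1)
  u_2 = (2, 28/19, -10/19, 54/19)

Apply the Gram-Schmidt recurrence
  u_1 = v_1
  u_i = v_i − Σ_{j<i} ((v_i · u_j) / (u_j · u_j)) · u_j.

Step by step this gives:
  u_1 = (0, 3, 3, -1)
  u_2 = (2, 28/19, -10/19, 54/19)

Orthogonality check:
  u_2 · u_1 = 0 (should be 0)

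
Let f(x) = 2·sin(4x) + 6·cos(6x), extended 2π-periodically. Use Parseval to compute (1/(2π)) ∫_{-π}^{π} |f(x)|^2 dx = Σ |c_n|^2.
Σ |c_n|^2 = 20

Expand |f|^2 and use orthogonality of {sin(nx), cos(mx)} on [-π, π]:
  ∫_{-π}^{π} sin(nx)^2 dx = π, ∫ cos(mx)^2 dx = π, and cross terms integrate to 0.
So ∫_{-π}^{π} f(x)^2 dx = 2^2 · π + 6^2 · π = (4 + 36)π.
Divide by 2π: (4 + 36)/2 = 20.
By Parseval, this equals Σ |c_n|^2.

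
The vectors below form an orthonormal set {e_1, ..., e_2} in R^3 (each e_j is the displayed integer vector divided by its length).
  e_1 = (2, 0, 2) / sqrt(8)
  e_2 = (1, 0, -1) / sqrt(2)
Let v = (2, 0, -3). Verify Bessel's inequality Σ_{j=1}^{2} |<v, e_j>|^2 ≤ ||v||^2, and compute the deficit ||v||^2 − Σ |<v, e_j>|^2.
Σ |<v, e_j>|^2 = 13; ||v||^2 = 13; deficit = 0

Write each e_j = u_j / sqrt(<u_j, u_j>) where u_j is the displayed integer vector. Then <v, e_j> = <v, u_j> / sqrt(<u_j, u_j>), so |<v, e_j>|^2 = <v, u_j>^2 / <u_j, u_j>.
Coefficients: <v, e_1> = -2/sqrt(8), <v, e_2> = 5/sqrt(2).
Square and sum: Σ |<v, e_j>|^2 = 13.
Compute ||v||^2 = v·v = 13.
Deficit = 13 − 13 = 0 ≥ 0, confirming Bessel's inequality. (The deficit equals ||v − Σ <v,e_j> e_j||^2, the squared distance from v to span{e_j}.)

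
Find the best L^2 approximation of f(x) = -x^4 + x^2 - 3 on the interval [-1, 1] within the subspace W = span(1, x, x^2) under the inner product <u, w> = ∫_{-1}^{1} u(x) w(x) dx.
g(x) = x^2/7 - 102/35

The best approximation g ∈ W is the orthogonal projection of f onto W. Writing g = a_0 + a_1 x + a_2 x^2, the coefficients solve the normal equations G · a = b where
  G_{ij} = <φ_i, φ_j> and b_i = <f, φ_i>, with φ_0 = 1, φ_1 = x, φ_2 = x^2.
G =
  [2, 0, 2/3]
  [0, 2/3, 0]
  [2/3, 0, 2/5],
b = (-86/15, 0, -66/35).
Solving gives a_0 = -102/35, a_1 = 0, a_2 = 1/7, so
  g(x) = x^2/7 - 102/35.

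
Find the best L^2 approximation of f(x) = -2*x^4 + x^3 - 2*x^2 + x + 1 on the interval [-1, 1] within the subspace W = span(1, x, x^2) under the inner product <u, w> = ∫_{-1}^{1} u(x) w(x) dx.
g(x) = -26*x^2/7 + 8*x/5 + 41/35

The best approximation g ∈ W is the orthogonal projection of f onto W. Writing g = a_0 + a_1 x + a_2 x^2, the coefficients solve the normal equations G · a = b where
  G_{ij} = <φ_i, φ_j> and b_i = <f, φ_i>, with φ_0 = 1, φ_1 = x, φ_2 = x^2.
G =
  [2, 0, 2/3]
  [0, 2/3, 0]
  [2/3, 0, 2/5],
b = (-2/15, 16/15, -74/105).
Solving gives a_0 = 41/35, a_1 = 8/5, a_2 = -26/7, so
  g(x) = -26*x^2/7 + 8*x/5 + 41/35.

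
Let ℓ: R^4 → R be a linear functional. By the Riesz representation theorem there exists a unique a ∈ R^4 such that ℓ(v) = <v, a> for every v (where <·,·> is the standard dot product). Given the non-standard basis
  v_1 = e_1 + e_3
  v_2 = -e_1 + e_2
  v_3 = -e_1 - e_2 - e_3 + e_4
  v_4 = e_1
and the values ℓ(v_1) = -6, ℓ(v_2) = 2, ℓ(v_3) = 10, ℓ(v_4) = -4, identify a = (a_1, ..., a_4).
a = (-4, -2, -2, 2)

Write a = (a_1, ..., a_4) in the standard basis. For each basis vector v_i, ℓ(v_i) = <v_i, a> is a linear equation in the a_j's. Collect the n equations into a matrix system V a = ℓ, where row i of V is v_i (expressed in the standard basis). Since V is invertible (lower-triangular with 1s on the diagonal, up to permutation), solve by back-substitution:
  V =
[[1, 0, 1, 0],
 [-1, 1, 0, 0],
 [-1, -1, -1, 1],
 [1, 0, 0, 0]]
  V a = (-6, 2, 10, -4)
Solving gives a = (-4, -2, -2, 2).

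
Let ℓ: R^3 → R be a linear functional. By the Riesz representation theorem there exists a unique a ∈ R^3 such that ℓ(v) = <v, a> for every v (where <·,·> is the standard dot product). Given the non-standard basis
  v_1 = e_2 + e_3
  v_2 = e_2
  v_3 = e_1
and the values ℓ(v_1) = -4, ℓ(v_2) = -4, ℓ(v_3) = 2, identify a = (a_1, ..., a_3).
a = (2, -4, 0)

Write a = (a_1, ..., a_3) in the standard basis. For each basis vector v_i, ℓ(v_i) = <v_i, a> is a linear equation in the a_j's. Collect the n equations into a matrix system V a = ℓ, where row i of V is v_i (expressed in the standard basis). Since V is invertible (lower-triangular with 1s on the diagonal, up to permutation), solve by back-substitution:
  V =
[[0, 1, 1],
 [0, 1, 0],
 [1, 0, 0]]
  V a = (-4, -4, 2)
Solving gives a = (2, -4, 0).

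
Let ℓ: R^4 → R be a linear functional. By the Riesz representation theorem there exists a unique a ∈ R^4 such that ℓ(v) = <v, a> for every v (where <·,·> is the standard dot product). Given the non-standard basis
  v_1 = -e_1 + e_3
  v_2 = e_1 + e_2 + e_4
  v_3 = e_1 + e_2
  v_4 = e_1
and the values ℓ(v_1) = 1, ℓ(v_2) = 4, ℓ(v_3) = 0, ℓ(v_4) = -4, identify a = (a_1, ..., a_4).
a = (-4, 4, -3, 4)

Write a = (a_1, ..., a_4) in the standard basis. For each basis vector v_i, ℓ(v_i) = <v_i, a> is a linear equation in the a_j's. Collect the n equations into a matrix system V a = ℓ, where row i of V is v_i (expressed in the standard basis). Since V is invertible (lower-triangular with 1s on the diagonal, up to permutation), solve by back-substitution:
  V =
[[-1, 0, 1, 0],
 [1, 1, 0, 1],
 [1, 1, 0, 0],
 [1, 0, 0, 0]]
  V a = (1, 4, 0, -4)
Solving gives a = (-4, 4, -3, 4).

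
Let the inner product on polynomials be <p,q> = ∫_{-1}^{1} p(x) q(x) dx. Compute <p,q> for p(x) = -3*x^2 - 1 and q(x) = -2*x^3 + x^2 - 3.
<p,q> = 152/15

Expand the product: p(x)·q(x) = 6*x^5 - 3*x^4 + 2*x^3 + 8*x^2 + 3.
∫_{-1}^{1} of each monomial x^k gives [2/(k+1) if k even, 0 if k odd]. Integrating term-by-term (or equivalently evaluating the antiderivative F(x) = x^6 - 3*x^5/5 + x^4/2 + 8*x^3/3 + 3*x at the endpoints):
  F(1) − F(−1) = 197/30 − (-107/30) = 152/15.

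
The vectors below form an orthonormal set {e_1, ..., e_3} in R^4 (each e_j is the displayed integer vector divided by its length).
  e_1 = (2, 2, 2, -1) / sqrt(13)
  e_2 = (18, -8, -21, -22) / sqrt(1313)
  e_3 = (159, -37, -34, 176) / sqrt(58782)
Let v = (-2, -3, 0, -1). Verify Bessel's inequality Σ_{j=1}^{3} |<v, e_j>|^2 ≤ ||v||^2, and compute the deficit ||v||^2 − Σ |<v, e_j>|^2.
Σ |<v, e_j>|^2 = 5123/582; ||v||^2 = 14; deficit = 3025/582

Write each e_j = u_j / sqrt(<u_j, u_j>) where u_j is the displayed integer vector. Then <v, e_j> = <v, u_j> / sqrt(<u_j, u_j>), so |<v, e_j>|^2 = <v, u_j>^2 / <u_j, u_j>.
Coefficients: <v, e_1> = -9/sqrt(13), <v, e_2> = 10/sqrt(1313), <v, e_3> = -383/sqrt(58782).
Square and sum: Σ |<v, e_j>|^2 = 5123/582.
Compute ||v||^2 = v·v = 14.
Deficit = 14 − 5123/582 = 3025/582 ≥ 0, confirming Bessel's inequality. (The deficit equals ||v − Σ <v,e_j> e_j||^2, the squared distance from v to span{e_j}.)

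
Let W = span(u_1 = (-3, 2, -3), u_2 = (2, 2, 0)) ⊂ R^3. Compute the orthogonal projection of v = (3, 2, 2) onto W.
proj_W(v) = (150/43, 65/43, 51/43)

Set up U = [u_1 | ... | u_2] ∈ R^(3×2). The projector onto W = col(U) is P = U (U^T U)^(-1) U^T.
Compute U^T U =
  [22, -2]
  [-2, 8],
and U^T v = (-11, 10).
Solve U^T U · c = U^T v for the coefficients: c = (-17/43, 99/86). The projection is proj_W(v) = U c.
Check: (v - proj_W(v)) · u_1 = 0  (should be 0).
Check: (v - proj_W(v)) · u_2 = 0  (should be 0).
Result: proj_W(v) = (150/43, 65/43, 51/43).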